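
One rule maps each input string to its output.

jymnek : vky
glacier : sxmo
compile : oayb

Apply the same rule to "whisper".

Rule — delete the last 3 characters, then shift every letter 12 places forward in the alphabet (wrapping around).
On "whisper": the first step gives "whis", and the second then gives "itue".

itue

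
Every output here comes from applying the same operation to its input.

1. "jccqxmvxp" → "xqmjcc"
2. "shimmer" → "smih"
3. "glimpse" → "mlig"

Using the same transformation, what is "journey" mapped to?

Looking at the pairs, the operation is to delete the last 3 characters, then sort the characters into reverse alphabetical order.
Applying both steps to "journey": "jour", then "uroj".

uroj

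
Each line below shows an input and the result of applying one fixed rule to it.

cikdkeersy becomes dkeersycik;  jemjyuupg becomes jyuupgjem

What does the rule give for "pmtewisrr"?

What's happening: move the first 3 characters to the end (rotate left by 3).
For "pmtewisrr" the result is "ewisrrpmt".

ewisrrpmt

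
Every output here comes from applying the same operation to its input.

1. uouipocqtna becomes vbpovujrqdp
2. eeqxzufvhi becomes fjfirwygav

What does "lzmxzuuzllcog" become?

mhapndymamvav

The transformation: shift every letter 1 place forward in the alphabet (wrapping around), then take characters alternately from the front and the back (1st, last, 2nd, 2nd-last, ...).
For "lzmxzuuzllcog", step one produces "manyavvammdph"; step two turns that into "mhapndymamvav".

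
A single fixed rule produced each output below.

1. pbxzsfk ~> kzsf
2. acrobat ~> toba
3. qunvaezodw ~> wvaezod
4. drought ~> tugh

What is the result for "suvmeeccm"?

Looking at the pairs, the operation is to delete the first 3 characters, then move the last character to the front.
Working it through for "suvmeeccm": intermediate "meeccm", final "mmeecc".

mmeecc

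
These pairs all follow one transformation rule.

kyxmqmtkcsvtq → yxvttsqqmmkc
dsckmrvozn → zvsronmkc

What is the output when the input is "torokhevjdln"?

Looking at the pairs, the operation is to delete the first character, then sort the characters into reverse alphabetical order.
Applying both steps to "torokhevjdln": "orokhevjdln", then "vroonlkjhed".

vroonlkjhed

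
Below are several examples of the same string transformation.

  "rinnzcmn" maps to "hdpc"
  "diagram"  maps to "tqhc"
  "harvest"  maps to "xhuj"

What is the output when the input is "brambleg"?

rqru

What's happening: keep every other character starting from the first (positions 1st, 3rd, 5th, ...), then shift every letter 10 places backward in the alphabet (wrapping around).
Doing the same to "brambleg": "rqru".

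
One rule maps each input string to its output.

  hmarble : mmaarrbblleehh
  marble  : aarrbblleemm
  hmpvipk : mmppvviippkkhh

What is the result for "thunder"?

The pattern: move the first character to the end, then double every character.
Working it through for "thunder": intermediate "hundert", final "hhuunnddeerrtt".

hhuunnddeerrtt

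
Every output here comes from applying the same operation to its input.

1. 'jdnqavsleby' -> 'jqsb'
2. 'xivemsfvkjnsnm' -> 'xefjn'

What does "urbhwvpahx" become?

uhpx

In each case the input is transformed by: keep one character in every 3, starting at position 1 (positions 1st, 4th, 7th, ...).
So "urbhwvpahx" becomes "uhpx".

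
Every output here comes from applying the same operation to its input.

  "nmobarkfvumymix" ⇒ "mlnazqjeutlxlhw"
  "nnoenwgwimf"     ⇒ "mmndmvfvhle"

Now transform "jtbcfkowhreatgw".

The rule is to shift every letter 1 place backward in the alphabet (wrapping around).
"jtbcfkowhreatgw" → "isabejnvgqdzsfv".

isabejnvgqdzsfv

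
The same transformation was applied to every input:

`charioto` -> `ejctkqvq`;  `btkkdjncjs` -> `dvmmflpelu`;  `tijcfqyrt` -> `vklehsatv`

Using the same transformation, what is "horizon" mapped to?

jqtkbqp

Rule — shift every letter 2 places forward in the alphabet (wrapping around).
For "horizon" the result is "jqtkbqp".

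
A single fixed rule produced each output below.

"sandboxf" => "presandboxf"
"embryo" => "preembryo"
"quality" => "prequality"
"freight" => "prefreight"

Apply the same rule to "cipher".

Looking at the pairs, the operation is to prepend "pre".
For "cipher" the result is "precipher".

precipher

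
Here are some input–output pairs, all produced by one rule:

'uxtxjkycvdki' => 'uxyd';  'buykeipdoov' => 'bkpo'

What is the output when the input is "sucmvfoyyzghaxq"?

The rule is to keep one character in every 3, starting at position 1 (positions 1st, 4th, 7th, ...).
On "sucmvfoyyzghaxq" that produces "smoza".

smoza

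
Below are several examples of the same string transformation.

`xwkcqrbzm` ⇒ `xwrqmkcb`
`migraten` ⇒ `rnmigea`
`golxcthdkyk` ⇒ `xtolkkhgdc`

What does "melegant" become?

nmlgeea

In each case the input is transformed by: sort the characters into reverse alphabetical order, then delete the first character.
Starting from "melegant": after the first operation, "tnmlgeea"; after the second, "nmlgeea".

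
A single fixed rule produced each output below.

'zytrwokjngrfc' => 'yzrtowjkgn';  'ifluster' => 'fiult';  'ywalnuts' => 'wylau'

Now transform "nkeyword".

knyeo

The pattern: swap each adjacent pair of characters (1↔2, 3↔4, ...), then delete the last 3 characters.
Applying both steps to "nkeyword": "knyeowdr", then "knyeo".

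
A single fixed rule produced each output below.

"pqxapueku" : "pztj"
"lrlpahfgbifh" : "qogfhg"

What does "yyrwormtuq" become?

xvqsp

The transformation: keep every other character starting from the second (positions 2nd, 4th, 6th, ...), then shift every letter 1 place backward in the alphabet (wrapping around).
Starting from "yyrwormtuq": after the first operation, "ywrtq"; after the second, "xvqsp".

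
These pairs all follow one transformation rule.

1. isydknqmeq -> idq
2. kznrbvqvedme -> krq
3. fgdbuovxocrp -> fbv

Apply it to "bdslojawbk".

Looking at the pairs, the operation is to delete the last 3 characters, then keep one character in every 3, starting at position 1 (positions 1st, 4th, 7th, ...).
For "bdslojawbk", step one produces "bdsloja"; step two turns that into "bla".
(Check on "kznrbvqvedme": → "kznrbvqve" → "krq" ✓)

bla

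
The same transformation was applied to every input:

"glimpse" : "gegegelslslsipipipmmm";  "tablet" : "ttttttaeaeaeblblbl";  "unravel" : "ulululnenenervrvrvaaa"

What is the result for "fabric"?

fcfcfcaiaiaibrbrbr

Looking at the pairs, the operation is to repeat every character 3 times, then take characters alternately from the front and the back (1st, last, 2nd, 2nd-last, ...).
On "fabric": the first step gives "fffaaabbbrrriiiccc", and the second then gives "fcfcfcaiaiaibrbrbr".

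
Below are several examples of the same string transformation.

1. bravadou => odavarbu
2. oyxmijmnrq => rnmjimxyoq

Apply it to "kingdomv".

The pattern: move the last character to the front, then reverse the string.
Starting from "kingdomv": after the first operation, "vkingdom"; after the second, "modgnikv".

modgnikv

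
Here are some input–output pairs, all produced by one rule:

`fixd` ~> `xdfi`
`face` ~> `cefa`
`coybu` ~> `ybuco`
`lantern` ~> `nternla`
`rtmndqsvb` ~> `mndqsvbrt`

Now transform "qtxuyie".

In each case the input is transformed by: move the first 2 characters to the end (rotate left by 2).
"qtxuyie" → "xuyieqt".

xuyieqt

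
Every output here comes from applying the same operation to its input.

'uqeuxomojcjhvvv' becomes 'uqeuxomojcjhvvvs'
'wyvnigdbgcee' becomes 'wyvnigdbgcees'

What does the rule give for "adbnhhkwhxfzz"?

adbnhhkwhxfzzs

The pattern: append "s".
On "adbnhhkwhxfzz" that produces "adbnhhkwhxfzzs".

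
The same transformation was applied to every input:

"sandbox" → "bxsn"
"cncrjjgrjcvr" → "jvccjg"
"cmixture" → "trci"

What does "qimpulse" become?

Looking at the pairs, the operation is to keep every other character starting from the first (positions 1st, 3rd, 5th, ...), then move the last 2 characters to the front (rotate right by 2).
"qimpulse" → "qmus" → "usqm".

usqm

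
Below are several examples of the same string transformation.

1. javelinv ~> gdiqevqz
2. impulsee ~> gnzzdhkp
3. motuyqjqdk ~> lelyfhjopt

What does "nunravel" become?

vqzgipim

What's happening: swap the front and back halves of the string, then shift every letter 5 places backward in the alphabet (wrapping around).
On "nunravel": the first step gives "avelnunr", and the second then gives "vqzgipim".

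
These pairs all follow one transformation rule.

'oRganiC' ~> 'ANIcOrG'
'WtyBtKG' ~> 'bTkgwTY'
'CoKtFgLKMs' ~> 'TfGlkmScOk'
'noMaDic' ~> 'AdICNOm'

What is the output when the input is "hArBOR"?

Rule — move the first 3 characters to the end (rotate left by 3), then flip the case of every letter.
On "hArBOR": the first step gives "BORhAr", and the second then gives "borHaR".

borHaR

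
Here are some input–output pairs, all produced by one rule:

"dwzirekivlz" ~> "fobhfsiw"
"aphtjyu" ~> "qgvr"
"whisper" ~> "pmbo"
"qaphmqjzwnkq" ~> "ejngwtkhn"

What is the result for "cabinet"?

fkbq

Rule — shift every letter 3 places backward in the alphabet (wrapping around), then delete the first 3 characters.
For "cabinet" the result is "fkbq".
(Check on "aphtjyu": → "xmeqgvr" → "qgvr" ✓)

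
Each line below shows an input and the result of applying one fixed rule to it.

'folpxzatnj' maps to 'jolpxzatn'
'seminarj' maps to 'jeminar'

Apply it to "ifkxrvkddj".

jfkxrvkdd

Looking at the pairs, the operation is to delete the first character, then move the last character to the front.
For "ifkxrvkddj" the result is "jfkxrvkdd".
(Check on "folpxzatnj": → "olpxzatnj" → "jolpxzatn" ✓)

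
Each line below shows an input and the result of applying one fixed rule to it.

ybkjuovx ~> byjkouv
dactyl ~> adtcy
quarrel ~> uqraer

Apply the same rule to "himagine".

The rule is to delete the last character, then swap each adjacent pair of characters (1↔2, 3↔4, ...).
"himagine" → "himagin" → "ihamign".

ihamign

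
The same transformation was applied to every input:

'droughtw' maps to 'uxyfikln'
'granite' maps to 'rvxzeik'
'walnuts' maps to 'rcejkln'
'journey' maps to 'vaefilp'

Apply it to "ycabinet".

Looking at the pairs, the operation is to sort the characters into alphabetical order, then shift every letter 9 places backward in the alphabet (wrapping around).
On "ycabinet": the first step gives "abceinty", and the second then gives "rstvzekp".

rstvzekp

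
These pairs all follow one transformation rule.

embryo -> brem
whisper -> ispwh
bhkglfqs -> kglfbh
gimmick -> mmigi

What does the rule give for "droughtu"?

Rule — delete the last 2 characters, then move the first 2 characters to the end (rotate left by 2).
Applying both steps to "droughtu": "drough", then "oughdr".

oughdr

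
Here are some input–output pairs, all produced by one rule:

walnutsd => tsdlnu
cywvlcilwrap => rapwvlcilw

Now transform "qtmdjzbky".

bkymdjz

The pattern: delete the first 2 characters, then move the last 3 characters to the front (rotate right by 3).
For "qtmdjzbky", step one produces "mdjzbky"; step two turns that into "bkymdjz".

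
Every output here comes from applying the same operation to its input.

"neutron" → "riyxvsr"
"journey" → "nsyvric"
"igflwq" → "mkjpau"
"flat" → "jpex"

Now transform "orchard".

svglevh

The pattern: shift every letter 4 places forward in the alphabet (wrapping around).
"orchard" → "svglevh".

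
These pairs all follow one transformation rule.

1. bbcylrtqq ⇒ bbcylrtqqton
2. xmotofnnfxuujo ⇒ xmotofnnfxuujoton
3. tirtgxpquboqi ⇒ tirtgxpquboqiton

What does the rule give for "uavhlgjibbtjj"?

The pattern: append "ton".
Doing the same to "uavhlgjibbtjj": "uavhlgjibbtjjton".

uavhlgjibbtjjton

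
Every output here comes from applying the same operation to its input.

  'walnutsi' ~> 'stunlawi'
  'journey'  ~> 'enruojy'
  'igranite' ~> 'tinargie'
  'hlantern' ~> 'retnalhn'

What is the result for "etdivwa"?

Looking at the pairs, the operation is to move the last character to the front, then reverse the string.
For "etdivwa", step one produces "aetdivw"; step two turns that into "wvidtea".

wvidtea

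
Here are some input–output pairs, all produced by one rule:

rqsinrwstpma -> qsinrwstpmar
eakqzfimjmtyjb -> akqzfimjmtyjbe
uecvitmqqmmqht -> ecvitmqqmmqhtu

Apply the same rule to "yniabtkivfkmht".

niabtkivfkmhty

What's happening: move the first character to the end.
So "yniabtkivfkmht" becomes "niabtkivfkmhty".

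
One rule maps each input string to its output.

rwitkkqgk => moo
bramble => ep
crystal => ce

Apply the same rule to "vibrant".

fr

The rule is to shift every letter 4 places forward in the alphabet (wrapping around), then keep one character in every 3, starting at position 3 (positions 3rd, 6th, 9th, ...).
Applying both steps to "vibrant": "zmfverx", then "fr".
(Check on "bramble": → "fveqfpi" → "ep" ✓)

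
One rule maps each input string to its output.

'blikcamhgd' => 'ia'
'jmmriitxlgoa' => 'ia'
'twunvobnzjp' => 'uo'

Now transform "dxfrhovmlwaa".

Each output is the input with this applied: keep one character in every 3, starting at position 3 (positions 3rd, 6th, 9th, ...), then keep only the vowels.
Working it through for "dxfrhovmlwaa": intermediate "fola", final "oa".

oa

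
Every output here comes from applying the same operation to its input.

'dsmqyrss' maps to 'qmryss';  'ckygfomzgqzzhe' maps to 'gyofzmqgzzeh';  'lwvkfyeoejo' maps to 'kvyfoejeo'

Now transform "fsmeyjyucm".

emjyuymc

In each case the input is transformed by: delete the first 2 characters, then swap each adjacent pair of characters (1↔2, 3↔4, ...).
Working it through for "fsmeyjyucm": intermediate "meyjyucm", final "emjyuymc".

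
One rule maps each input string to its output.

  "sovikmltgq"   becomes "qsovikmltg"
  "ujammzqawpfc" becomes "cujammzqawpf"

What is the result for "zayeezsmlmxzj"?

jzayeezsmlmxz

The rule is to move the last character to the front.
"zayeezsmlmxzj" → "jzayeezsmlmxz".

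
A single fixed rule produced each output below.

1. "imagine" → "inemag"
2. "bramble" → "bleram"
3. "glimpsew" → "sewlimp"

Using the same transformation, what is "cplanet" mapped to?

netpla

In each case the input is transformed by: delete the first character, then move the last 3 characters to the front (rotate right by 3).
On "cplanet": the first step gives "planet", and the second then gives "netpla".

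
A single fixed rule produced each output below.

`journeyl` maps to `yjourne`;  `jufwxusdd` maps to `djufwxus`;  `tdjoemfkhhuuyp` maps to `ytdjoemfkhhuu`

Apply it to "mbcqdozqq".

The transformation: delete the last character, then move the last character to the front.
Doing the same to "mbcqdozqq": "qmbcqdoz".

qmbcqdoz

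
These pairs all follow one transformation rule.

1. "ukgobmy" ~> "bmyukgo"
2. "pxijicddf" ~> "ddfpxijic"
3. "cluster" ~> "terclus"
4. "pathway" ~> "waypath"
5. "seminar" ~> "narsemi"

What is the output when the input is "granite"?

itegran

Looking at the pairs, the operation is to move the last 3 characters to the front (rotate right by 3).
So "granite" becomes "itegran".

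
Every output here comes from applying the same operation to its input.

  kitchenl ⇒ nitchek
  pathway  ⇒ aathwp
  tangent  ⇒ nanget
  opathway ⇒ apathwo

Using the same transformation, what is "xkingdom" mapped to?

okingdx

What's happening: delete the last character, then swap the first and last characters.
Applying both steps to "xkingdom": "xkingdo", then "okingdx".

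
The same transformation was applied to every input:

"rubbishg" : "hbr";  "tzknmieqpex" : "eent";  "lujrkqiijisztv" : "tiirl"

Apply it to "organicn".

Each output is the input with this applied: reverse the string, then keep one character in every 3, starting at position 2 (positions 2nd, 5th, 8th, ...).
For "organicn", step one produces "ncinagro"; step two turns that into "cao".
(Check on "lujrkqiijisztv": → "vtzsijiiqkrjul" → "tiirl" ✓)

cao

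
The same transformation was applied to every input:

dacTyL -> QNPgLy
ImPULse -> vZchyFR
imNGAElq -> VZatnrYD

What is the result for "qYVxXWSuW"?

In each case the input is transformed by: shift every letter 13 places forward in the alphabet (wrapping around) — i.e. ROT13, then flip the case of every letter.
Working it through for "qYVxXWSuW": intermediate "dLIkKJFhJ", final "DliKkjfHj".

DliKkjfHj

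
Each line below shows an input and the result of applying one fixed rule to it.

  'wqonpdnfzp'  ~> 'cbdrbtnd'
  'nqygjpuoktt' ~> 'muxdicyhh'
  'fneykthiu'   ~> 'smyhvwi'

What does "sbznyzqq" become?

In each case the input is transformed by: delete the first 2 characters, then shift every letter 12 places backward in the alphabet (wrapping around).
For "sbznyzqq" the result is "nbmnee".
(Check on "fneykthiu": → "eykthiu" → "smyhvwi" ✓)

nbmnee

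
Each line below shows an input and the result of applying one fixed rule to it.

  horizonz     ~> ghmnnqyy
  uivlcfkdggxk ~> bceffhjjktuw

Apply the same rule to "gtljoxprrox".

fiknnoqqsww

The pattern: shift every letter 1 place backward in the alphabet (wrapping around), then sort the characters into alphabetical order.
On "gtljoxprrox": the first step gives "fskinwoqqnw", and the second then gives "fiknnoqqsww".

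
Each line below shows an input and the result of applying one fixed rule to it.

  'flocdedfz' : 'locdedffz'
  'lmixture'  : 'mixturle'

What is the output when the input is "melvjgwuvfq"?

Each output is the input with this applied: swap the first and last characters, then move the first character to the end.
Working it through for "melvjgwuvfq": intermediate "qelvjgwuvfm", final "elvjgwuvfmq".

elvjgwuvfmq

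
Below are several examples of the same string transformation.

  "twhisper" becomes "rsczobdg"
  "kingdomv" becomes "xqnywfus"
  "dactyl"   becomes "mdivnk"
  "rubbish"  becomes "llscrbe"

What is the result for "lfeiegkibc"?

osoquslmvp

The transformation: move the first 2 characters to the end (rotate left by 2), then shift every letter 10 places forward in the alphabet (wrapping around).
Starting from "lfeiegkibc": after the first operation, "eiegkibclf"; after the second, "osoquslmvp".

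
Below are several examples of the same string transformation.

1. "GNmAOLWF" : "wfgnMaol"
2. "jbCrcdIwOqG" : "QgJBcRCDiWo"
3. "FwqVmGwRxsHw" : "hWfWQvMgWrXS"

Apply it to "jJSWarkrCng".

NGJjswARKRc

Rule — flip the case of every letter, then move the last 2 characters to the front (rotate right by 2).
For "jJSWarkrCng", step one produces "JjswARKRcNG"; step two turns that into "NGJjswARKRc".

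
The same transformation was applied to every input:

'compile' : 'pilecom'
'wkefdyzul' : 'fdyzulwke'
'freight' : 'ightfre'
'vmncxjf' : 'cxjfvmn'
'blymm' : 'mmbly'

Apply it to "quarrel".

rrelqua

Looking at the pairs, the operation is to move the first 3 characters to the end (rotate left by 3).
Doing the same to "quarrel": "rrelqua".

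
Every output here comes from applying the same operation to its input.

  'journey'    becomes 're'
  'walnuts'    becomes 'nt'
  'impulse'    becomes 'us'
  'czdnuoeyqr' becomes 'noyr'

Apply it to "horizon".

io

The pattern: delete the first 2 characters, then keep every other character starting from the second (positions 2nd, 4th, 6th, ...).
Starting from "horizon": after the first operation, "rizon"; after the second, "io".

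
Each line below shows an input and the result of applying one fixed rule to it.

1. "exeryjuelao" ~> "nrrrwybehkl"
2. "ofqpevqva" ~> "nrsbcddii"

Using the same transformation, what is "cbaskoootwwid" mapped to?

nopqvxbbbfgjj

Looking at the pairs, the operation is to sort the characters into alphabetical order, then shift every letter 13 places forward in the alphabet (wrapping around) — i.e. ROT13.
Applying both steps to "cbaskoootwwid": "abcdikooostww", then "nopqvxbbbfgjj".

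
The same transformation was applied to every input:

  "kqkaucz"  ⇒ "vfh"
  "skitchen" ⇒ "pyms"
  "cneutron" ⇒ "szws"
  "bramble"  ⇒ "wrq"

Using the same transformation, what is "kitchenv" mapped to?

What's happening: shift every letter 5 places forward in the alphabet (wrapping around), then keep every other character starting from the second (positions 2nd, 4th, 6th, ...).
Starting from "kitchenv": after the first operation, "pnyhmjsa"; after the second, "nhja".

nhja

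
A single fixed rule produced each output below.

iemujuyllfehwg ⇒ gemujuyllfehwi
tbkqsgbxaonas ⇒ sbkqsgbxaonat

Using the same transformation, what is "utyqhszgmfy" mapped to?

In each case the input is transformed by: swap the first and last characters.
For "utyqhszgmfy" the result is "ytyqhszgmfu".

ytyqhszgmfu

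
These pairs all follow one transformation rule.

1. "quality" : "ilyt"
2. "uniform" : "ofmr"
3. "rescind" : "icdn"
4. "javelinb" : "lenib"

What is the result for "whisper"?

psre

Rule — delete the first 3 characters, then swap each adjacent pair of characters (1↔2, 3↔4, ...).
"whisper" → "sper" → "psre".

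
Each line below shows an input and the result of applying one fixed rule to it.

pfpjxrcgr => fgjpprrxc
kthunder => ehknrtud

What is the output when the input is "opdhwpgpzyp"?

ghoppppwyzd

What's happening: sort the characters into alphabetical order, then move the first character to the end.
For "opdhwpgpzyp" the result is "ghoppppwyzd".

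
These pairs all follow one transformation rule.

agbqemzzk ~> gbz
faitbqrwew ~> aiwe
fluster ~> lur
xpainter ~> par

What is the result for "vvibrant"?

Each output is the input with this applied: swap each adjacent pair of characters (1↔2, 3↔4, ...), then keep one character in every 3, starting at position 1 (positions 1st, 4th, 7th, ...).
Starting from "vvibrant": after the first operation, "vvbiartn"; after the second, "vit".

vit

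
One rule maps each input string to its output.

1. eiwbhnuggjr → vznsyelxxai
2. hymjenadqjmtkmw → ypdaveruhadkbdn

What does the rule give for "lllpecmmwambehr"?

The pattern: shift every letter 9 places backward in the alphabet (wrapping around).
Doing the same to "lllpecmmwambehr": "cccgvtddnrdsvyi".

cccgvtddnrdsvyi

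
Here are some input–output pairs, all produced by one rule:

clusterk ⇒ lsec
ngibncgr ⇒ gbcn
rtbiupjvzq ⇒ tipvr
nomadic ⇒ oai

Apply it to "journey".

Rule — swap the first and last characters, then keep every other character starting from the second (positions 2nd, 4th, 6th, ...).
Working it through for "journey": intermediate "yournej", final "ore".

ore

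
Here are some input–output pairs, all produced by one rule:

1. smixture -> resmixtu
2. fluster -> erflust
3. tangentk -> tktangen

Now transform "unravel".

elunrav

What's happening: move the last 2 characters to the front (rotate right by 2).
Applying that to "unravel" gives "elunrav".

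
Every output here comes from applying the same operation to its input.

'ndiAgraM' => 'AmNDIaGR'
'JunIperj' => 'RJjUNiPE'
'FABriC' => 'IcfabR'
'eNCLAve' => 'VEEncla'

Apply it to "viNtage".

GEVInTA

The pattern: move the last 2 characters to the front (rotate right by 2), then flip the case of every letter.
Working it through for "viNtage": intermediate "geviNta", final "GEVInTA".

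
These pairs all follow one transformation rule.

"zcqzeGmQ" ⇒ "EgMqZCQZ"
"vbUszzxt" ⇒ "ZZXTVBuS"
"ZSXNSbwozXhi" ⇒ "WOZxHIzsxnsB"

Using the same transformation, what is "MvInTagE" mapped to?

tAGemViN

In each case the input is transformed by: flip the case of every letter, then swap the front and back halves of the string.
Applying that to "MvInTagE" gives "tAGemViN".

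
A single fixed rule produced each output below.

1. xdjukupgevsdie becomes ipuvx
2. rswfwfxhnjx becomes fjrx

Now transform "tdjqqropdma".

The transformation: keep one character in every 3, starting at position 1 (positions 1st, 4th, 7th, ...), then sort the characters into alphabetical order.
Starting from "tdjqqropdma": after the first operation, "tqom"; after the second, "moqt".

moqt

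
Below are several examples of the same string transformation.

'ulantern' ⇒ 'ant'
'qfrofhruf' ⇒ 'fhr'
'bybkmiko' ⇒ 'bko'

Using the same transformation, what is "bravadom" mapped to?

adr

Looking at the pairs, the operation is to sort the characters into alphabetical order, then keep one character in every 3, starting at position 1 (positions 1st, 4th, 7th, ...).
Working it through for "bravadom": intermediate "aabdmorv", final "adr".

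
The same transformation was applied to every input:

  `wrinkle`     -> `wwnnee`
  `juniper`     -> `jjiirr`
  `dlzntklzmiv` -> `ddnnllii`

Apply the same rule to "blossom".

Rule — keep one character in every 3, starting at position 1 (positions 1st, 4th, 7th, ...), then double every character.
Applying that to "blossom" gives "bbssmm".

bbssmm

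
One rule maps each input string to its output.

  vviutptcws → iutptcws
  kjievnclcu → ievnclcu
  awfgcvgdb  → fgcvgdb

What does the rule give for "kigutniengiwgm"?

What's happening: delete the first 2 characters.
"kigutniengiwgm" → "gutniengiwgm".

gutniengiwgm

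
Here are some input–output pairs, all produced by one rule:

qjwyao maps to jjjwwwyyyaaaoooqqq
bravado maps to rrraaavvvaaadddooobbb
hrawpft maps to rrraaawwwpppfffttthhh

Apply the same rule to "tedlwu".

eeedddlllwwwuuuttt

The pattern: repeat every character 3 times, then move the first 3 characters to the end (rotate left by 3).
Starting from "tedlwu": after the first operation, "ttteeedddlllwwwuuu"; after the second, "eeedddlllwwwuuuttt".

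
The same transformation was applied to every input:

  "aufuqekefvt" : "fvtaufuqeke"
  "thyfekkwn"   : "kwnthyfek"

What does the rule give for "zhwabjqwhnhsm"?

hsmzhwabjqwhn

What's happening: move the last 3 characters to the front (rotate right by 3).
Applying that to "zhwabjqwhnhsm" gives "hsmzhwabjqwhn".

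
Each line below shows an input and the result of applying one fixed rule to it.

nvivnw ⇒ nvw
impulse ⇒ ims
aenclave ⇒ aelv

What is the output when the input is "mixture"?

iru

The transformation: sort the characters into alphabetical order, then keep every other character starting from the second (positions 2nd, 4th, 6th, ...).
Starting from "mixture": after the first operation, "eimrtux"; after the second, "iru".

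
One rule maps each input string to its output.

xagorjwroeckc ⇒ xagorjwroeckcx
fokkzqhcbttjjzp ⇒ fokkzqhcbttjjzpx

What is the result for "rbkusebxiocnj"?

What's happening: append "x".
For "rbkusebxiocnj" the result is "rbkusebxiocnjx".

rbkusebxiocnjx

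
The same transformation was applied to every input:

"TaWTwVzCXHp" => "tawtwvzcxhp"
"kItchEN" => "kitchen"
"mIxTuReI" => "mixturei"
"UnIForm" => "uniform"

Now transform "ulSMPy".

The transformation: convert every letter to lowercase.
On "ulSMPy" that produces "ulsmpy".

ulsmpy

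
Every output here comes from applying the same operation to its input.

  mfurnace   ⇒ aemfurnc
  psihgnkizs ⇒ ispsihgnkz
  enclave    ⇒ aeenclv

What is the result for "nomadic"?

dcnomai

The transformation: move the last 2 characters to the front (rotate right by 2), then swap the first and last characters.
For "nomadic", step one produces "icnomad"; step two turns that into "dcnomai".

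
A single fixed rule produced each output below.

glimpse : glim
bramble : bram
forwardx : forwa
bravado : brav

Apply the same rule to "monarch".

mona

The pattern: delete the last 3 characters.
"monarch" → "mona".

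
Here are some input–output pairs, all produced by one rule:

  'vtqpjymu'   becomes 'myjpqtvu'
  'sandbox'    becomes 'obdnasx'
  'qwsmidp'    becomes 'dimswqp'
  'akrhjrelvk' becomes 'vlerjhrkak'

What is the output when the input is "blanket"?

The rule is to reverse the string, then move the first character to the end.
Applying both steps to "blanket": "teknalb", then "eknalbt".

eknalbt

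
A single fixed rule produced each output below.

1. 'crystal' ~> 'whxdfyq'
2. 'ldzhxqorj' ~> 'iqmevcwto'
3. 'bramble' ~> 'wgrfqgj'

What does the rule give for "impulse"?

The pattern: shift every letter 5 places forward in the alphabet (wrapping around), then swap each adjacent pair of characters (1↔2, 3↔4, ...).
"impulse" → "nruzqxj" → "rnzuxqj".

rnzuxqj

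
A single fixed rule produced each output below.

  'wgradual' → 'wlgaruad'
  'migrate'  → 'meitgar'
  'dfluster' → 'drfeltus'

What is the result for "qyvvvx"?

qxyvvv

The pattern: take characters alternately from the front and the back (1st, last, 2nd, 2nd-last, ...).
"qyvvvx" → "qxyvvv".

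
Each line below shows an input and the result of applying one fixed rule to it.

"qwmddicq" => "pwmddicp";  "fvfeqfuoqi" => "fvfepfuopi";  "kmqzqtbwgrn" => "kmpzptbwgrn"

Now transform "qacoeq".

Rule — replace every "q" with "p".
So "qacoeq" becomes "pacoep".

pacoep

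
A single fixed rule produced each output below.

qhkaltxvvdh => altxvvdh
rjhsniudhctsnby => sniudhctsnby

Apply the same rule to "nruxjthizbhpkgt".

The transformation: delete the first 3 characters.
Applying that to "nruxjthizbhpkgt" gives "xjthizbhpkgt".

xjthizbhpkgt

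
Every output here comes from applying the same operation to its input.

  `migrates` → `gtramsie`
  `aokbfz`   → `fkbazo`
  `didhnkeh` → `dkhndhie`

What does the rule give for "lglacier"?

liaclrge

Looking at the pairs, the operation is to take characters alternately from the front and the back (1st, last, 2nd, 2nd-last, ...), then swap the front and back halves of the string.
Starting from "lglacier": after the first operation, "lrgeliac"; after the second, "liaclrge".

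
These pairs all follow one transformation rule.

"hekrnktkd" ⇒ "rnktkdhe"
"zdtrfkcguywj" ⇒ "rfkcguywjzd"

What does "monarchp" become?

archpmo

Looking at the pairs, the operation is to move the first 3 characters to the end (rotate left by 3), then delete the last character.
Starting from "monarchp": after the first operation, "archpmon"; after the second, "archpmo".
(Check on "hekrnktkd": → "rnktkdhek" → "rnktkdhe" ✓)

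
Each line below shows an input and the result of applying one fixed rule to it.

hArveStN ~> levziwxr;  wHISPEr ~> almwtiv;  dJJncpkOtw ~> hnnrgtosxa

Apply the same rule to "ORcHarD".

In each case the input is transformed by: shift every letter 4 places forward in the alphabet (wrapping around), then convert every letter to lowercase.
Working it through for "ORcHarD": intermediate "SVgLevH", final "svglevh".

svglevh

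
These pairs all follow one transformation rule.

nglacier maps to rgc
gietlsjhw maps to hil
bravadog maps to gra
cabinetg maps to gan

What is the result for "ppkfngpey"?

Rule — keep one character in every 3, starting at position 2 (positions 2nd, 5th, 8th, ...), then move the last character to the front.
Applying both steps to "ppkfngpey": "pne", then "epn".

epn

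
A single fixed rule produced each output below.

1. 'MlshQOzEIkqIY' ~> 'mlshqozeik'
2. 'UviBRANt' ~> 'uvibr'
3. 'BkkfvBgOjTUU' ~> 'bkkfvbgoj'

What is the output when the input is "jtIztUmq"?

In each case the input is transformed by: delete the last 3 characters, then convert every letter to lowercase.
Working it through for "jtIztUmq": intermediate "jtIzt", final "jtizt".

jtizt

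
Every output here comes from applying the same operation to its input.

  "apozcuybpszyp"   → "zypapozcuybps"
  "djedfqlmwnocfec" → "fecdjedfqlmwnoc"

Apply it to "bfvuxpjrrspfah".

fahbfvuxpjrrsp

Looking at the pairs, the operation is to move the last 3 characters to the front (rotate right by 3).
Applying that to "bfvuxpjrrspfah" gives "fahbfvuxpjrrsp".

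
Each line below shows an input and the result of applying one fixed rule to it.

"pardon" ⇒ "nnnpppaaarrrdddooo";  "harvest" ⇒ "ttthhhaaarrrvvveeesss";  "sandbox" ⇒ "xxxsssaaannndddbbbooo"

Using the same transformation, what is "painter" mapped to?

rrrpppaaaiiinnnttteee

Each output is the input with this applied: move the last character to the front, then repeat every character 3 times.
Applying that to "painter" gives "rrrpppaaaiiinnnttteee".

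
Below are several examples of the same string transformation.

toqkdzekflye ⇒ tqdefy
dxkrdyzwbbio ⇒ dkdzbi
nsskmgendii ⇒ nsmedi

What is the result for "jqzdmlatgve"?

jzmage

In each case the input is transformed by: keep every other character starting from the first (positions 1st, 3rd, 5th, ...).
"jqzdmlatgve" → "jzmage".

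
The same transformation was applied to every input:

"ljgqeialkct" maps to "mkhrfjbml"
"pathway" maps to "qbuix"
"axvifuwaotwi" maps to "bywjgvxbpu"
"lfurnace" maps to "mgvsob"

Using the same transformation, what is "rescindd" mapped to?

In each case the input is transformed by: delete the last 2 characters, then shift every letter 1 place forward in the alphabet (wrapping around).
Starting from "rescindd": after the first operation, "rescin"; after the second, "sftdjo".
(Check on "lfurnace": → "lfurna" → "mgvsob" ✓)

sftdjo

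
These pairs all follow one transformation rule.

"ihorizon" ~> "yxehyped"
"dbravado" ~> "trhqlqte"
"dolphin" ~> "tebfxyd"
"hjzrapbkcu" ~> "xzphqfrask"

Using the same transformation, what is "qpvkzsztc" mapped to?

In each case the input is transformed by: shift every letter 10 places backward in the alphabet (wrapping around).
For "qpvkzsztc" the result is "gflapipjs".

gflapipjs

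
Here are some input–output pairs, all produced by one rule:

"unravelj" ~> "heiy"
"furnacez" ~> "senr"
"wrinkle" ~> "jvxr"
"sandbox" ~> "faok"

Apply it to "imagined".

Rule — keep every other character starting from the first (positions 1st, 3rd, 5th, ...), then shift every letter 13 places forward in the alphabet (wrapping around) — i.e. ROT13.
On "imagined": the first step gives "iaie", and the second then gives "vnvr".

vnvr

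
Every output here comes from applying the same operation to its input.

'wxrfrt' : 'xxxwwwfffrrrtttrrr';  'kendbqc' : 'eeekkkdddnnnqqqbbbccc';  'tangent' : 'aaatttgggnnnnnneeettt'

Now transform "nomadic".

ooonnnaaammmiiidddccc

The pattern: swap each adjacent pair of characters (1↔2, 3↔4, ...), then repeat every character 3 times.
On "nomadic": the first step gives "onamidc", and the second then gives "ooonnnaaammmiiidddccc".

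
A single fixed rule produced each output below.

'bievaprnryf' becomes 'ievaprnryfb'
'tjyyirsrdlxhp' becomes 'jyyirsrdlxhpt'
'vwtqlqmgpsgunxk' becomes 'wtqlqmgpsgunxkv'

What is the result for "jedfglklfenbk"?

edfglklfenbkj

Rule — move the first character to the end.
On "jedfglklfenbk" that produces "edfglklfenbkj".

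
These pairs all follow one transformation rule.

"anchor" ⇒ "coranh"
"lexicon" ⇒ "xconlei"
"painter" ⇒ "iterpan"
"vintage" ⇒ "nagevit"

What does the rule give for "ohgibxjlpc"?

The transformation: move the first 3 characters to the end (rotate left by 3), then swap the first and last characters.
For "ohgibxjlpc", step one produces "ibxjlpcohg"; step two turns that into "gbxjlpcohi".
(Check on "vintage": → "tagevin" → "nagevit" ✓)

gbxjlpcohi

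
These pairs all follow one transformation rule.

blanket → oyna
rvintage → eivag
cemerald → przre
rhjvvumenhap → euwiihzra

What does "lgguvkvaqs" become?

The rule is to shift every letter 13 places forward in the alphabet (wrapping around) — i.e. ROT13, then delete the last 3 characters.
Applying both steps to "lgguvkvaqs": "ytthixindf", then "ytthixi".

ytthixi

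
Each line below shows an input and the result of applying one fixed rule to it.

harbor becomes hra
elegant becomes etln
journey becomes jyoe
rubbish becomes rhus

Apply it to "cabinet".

ctae

In each case the input is transformed by: take characters alternately from the front and the back (1st, last, 2nd, 2nd-last, ...), then delete the last 3 characters.
"cabinet" → "ctaebni" → "ctae".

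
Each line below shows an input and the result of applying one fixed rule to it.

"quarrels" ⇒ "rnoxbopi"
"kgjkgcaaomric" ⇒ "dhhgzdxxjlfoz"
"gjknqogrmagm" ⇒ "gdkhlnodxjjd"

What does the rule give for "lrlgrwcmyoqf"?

oiditojzlvcn

Looking at the pairs, the operation is to shift every letter 3 places backward in the alphabet (wrapping around), then swap each adjacent pair of characters (1↔2, 3↔4, ...).
On "lrlgrwcmyoqf": the first step gives "ioidotzjvlnc", and the second then gives "oiditojzlvcn".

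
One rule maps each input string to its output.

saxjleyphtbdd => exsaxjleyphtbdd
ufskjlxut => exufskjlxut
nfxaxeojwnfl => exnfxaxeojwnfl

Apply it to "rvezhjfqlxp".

The rule is to prepend "ex".
"rvezhjfqlxp" → "exrvezhjfqlxp".

exrvezhjfqlxp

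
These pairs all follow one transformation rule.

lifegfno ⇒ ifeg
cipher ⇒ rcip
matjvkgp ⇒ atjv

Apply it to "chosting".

In each case the input is transformed by: move the last 3 characters to the front (rotate right by 3), then keep only the last 4 characters.
Starting from "chosting": after the first operation, "ingchost"; after the second, "host".

host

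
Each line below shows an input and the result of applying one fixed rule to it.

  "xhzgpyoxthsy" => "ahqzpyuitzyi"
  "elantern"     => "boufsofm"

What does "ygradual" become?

The transformation: move the first 2 characters to the end (rotate left by 2), then shift every letter 1 place forward in the alphabet (wrapping around).
For "ygradual", step one produces "radualyg"; step two turns that into "sbevbmzh".

sbevbmzh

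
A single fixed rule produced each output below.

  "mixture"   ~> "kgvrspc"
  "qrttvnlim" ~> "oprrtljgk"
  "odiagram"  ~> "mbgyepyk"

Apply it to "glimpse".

ejgknqc

Each output is the input with this applied: shift every letter 2 places backward in the alphabet (wrapping around).
So "glimpse" becomes "ejgknqc".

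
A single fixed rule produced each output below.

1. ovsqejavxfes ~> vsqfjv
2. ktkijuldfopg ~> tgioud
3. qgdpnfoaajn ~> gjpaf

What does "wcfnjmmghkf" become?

The transformation: keep every other character starting from the second (positions 2nd, 4th, 6th, ...), then take characters alternately from the front and the back (1st, last, 2nd, 2nd-last, ...).
Applying both steps to "wcfnjmmghkf": "cnmgk", then "ckngm".

ckngm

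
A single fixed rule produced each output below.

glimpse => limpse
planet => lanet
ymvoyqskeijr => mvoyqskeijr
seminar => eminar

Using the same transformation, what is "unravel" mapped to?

Looking at the pairs, the operation is to delete the first character.
So "unravel" becomes "nravel".

nravel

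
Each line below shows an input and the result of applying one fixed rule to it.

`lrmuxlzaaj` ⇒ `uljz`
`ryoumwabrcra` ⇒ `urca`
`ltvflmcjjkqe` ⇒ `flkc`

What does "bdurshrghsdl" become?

rbsr

The transformation: keep one character in every 3, starting at position 1 (positions 1st, 4th, 7th, ...), then swap each adjacent pair of characters (1↔2, 3↔4, ...).
On "bdurshrghsdl": the first step gives "brrs", and the second then gives "rbsr".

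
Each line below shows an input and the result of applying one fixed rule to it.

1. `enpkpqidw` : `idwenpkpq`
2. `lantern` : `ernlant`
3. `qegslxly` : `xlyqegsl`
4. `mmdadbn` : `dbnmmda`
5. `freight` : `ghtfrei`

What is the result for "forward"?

The transformation: move the last 3 characters to the front (rotate right by 3).
"forward" → "ardforw".

ardforw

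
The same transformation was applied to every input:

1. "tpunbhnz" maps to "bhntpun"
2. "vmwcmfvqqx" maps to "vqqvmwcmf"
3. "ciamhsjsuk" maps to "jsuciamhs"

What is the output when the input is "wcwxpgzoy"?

The rule is to delete the last character, then move the last 3 characters to the front (rotate right by 3).
On "wcwxpgzoy": the first step gives "wcwxpgzo", and the second then gives "gzowcwxp".
(Check on "vmwcmfvqqx": → "vmwcmfvqq" → "vqqvmwcmf" ✓)

gzowcwxp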